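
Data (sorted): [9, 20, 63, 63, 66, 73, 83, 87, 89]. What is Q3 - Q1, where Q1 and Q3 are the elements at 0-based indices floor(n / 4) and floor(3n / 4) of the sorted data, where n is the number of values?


The data has n = 9 elements.
Q1 index = floor(9 / 4) = floor(2.25) = 2; Q3 index = floor(3 * 9 / 4) = floor(6.75) = 6
Q1 = element at index 2 = 63
Q3 = element at index 6 = 83
IQR = 83 - 63 = 20
Final answer: 20


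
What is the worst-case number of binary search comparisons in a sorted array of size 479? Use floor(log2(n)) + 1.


Binary search halves the search space each step.
Maximum comparisons = floor(log2(479)) + 1
log2(479) = 8.9039
floor(log2(479)) = 8, so 8 + 1 = 9
Final answer: 9


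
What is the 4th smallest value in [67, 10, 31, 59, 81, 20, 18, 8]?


Sort ascending: [8, 10, 18, 20, 31, 59, 67, 81]
The 4th element (1-indexed) is at index 3.
Value = 20
Final answer: 20


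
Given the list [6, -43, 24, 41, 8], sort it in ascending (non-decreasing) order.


Original list: [6, -43, 24, 41, 8]
Repeatedly take the smallest remaining element:
  Remaining [6, -43, 24, 41, 8] -> smallest is -43
  Remaining [6, 24, 41, 8] -> smallest is 6
  Remaining [24, 41, 8] -> smallest is 8
  Remaining [24, 41] -> smallest is 24
  Remaining [41] -> smallest is 41
Collecting the picks in order gives the sorted list.
Final answer: [-43, 6, 8, 24, 41]


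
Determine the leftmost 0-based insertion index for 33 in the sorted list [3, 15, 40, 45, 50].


List is sorted: [3, 15, 40, 45, 50]
We need the leftmost position where 33 can be inserted, i.e. the first index whose element is >= 33 (or the end of the list if none is).
Binary search with low=0, high=5 (0-based indices):
  low=0, high=5, mid=2: a[2]=40 >= 33, so high = 2
  low=0, high=2, mid=1: a[1]=15 < 33, so low = 2
Now low = high = 2, so the insertion index is 2.
Final answer: 2


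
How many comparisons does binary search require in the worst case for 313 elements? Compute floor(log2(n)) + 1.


Binary search halves the search space each step.
Maximum comparisons = floor(log2(313)) + 1
log2(313) = 8.29
floor(log2(313)) = 8, so 8 + 1 = 9
Final answer: 9


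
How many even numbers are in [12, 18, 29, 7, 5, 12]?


Check each element:
  12 is even
  18 is even
  29 is odd
  7 is odd
  5 is odd
  12 is even
Evens: [12, 18, 12]
Count of evens = 3
Final answer: 3


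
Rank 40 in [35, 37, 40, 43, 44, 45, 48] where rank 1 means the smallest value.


Sort ascending: [35, 37, 40, 43, 44, 45, 48]
Find 40 in the sorted list.
40 is at position 3 (1-indexed).
Final answer: 3


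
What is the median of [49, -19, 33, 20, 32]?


First, sort the list: [-19, 20, 32, 33, 49]
The list has 5 elements (odd count).
The middle index is 2 (0-based), and the element there is 32.
Final answer: 32


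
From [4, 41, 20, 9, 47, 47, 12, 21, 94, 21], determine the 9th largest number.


Sort descending: [94, 47, 47, 41, 21, 21, 20, 12, 9, 4]
The 9th element (1-indexed) is at index 8.
Value = 9
Final answer: 9


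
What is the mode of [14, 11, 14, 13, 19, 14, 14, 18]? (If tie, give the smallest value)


Count the frequency of each value:
  11 appears 1 time(s)
  13 appears 1 time(s)
  14 appears 4 time(s)
  18 appears 1 time(s)
  19 appears 1 time(s)
Maximum frequency is 4.
Only 14 reaches that frequency, so it is the mode.
Final answer: 14


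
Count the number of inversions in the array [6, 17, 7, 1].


For each element, count the later elements that are smaller than it:
  6 (index 0): smaller elements after it = [1] -> 1
  17 (index 1): smaller elements after it = [7, 1] -> 2
  7 (index 2): smaller elements after it = [1] -> 1
Total inversions = 1 + 2 + 1 = 4
Final answer: 4


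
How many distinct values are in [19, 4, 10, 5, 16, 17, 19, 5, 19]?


List all unique values:
Distinct values: [4, 5, 10, 16, 17, 19]
Count = 6
Final answer: 6


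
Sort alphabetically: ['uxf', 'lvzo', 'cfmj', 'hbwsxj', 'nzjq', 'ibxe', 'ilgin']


Compare strings character by character (the first differing letter decides):
  'cfmj' < 'hbwsxj' since 'c' < 'h' at position 1
  'hbwsxj' < 'ibxe' since 'h' < 'i' at position 1
  'ibxe' < 'ilgin' since 'b' < 'l' at position 2
  'ilgin' < 'lvzo' since 'i' < 'l' at position 1
  'lvzo' < 'nzjq' since 'l' < 'n' at position 1
  'nzjq' < 'uxf' since 'n' < 'u' at position 1
Chaining these comparisons gives the alphabetical order.
Final answer: ['cfmj', 'hbwsxj', 'ibxe', 'ilgin', 'lvzo', 'nzjq', 'uxf']


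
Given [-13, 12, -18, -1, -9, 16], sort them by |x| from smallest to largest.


Compute absolute values:
  |-13| = 13
  |12| = 12
  |-18| = 18
  |-1| = 1
  |-9| = 9
  |16| = 16
Absolute values in increasing order: 1 < 9 < 12 < 13 < 16 < 18
Listing the original numbers in that order gives the answer.
Final answer: [-1, -9, 12, -13, 16, -18]


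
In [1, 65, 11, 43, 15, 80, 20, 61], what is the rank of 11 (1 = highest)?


Sort descending: [80, 65, 61, 43, 20, 15, 11, 1]
Find 11 in the sorted list.
11 is at position 7.
Final answer: 7


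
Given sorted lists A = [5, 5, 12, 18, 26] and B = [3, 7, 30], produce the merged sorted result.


List A: [5, 5, 12, 18, 26]
List B: [3, 7, 30]
Repeatedly compare the front elements and take the smaller:
  5 vs 3 -> take 3
  5 vs 7 -> take 5
  5 vs 7 -> take 5
  12 vs 7 -> take 7
  12 vs 30 -> take 12
  18 vs 30 -> take 18
  26 vs 30 -> take 26
  A is exhausted; append the rest of B: [30]
Final answer: [3, 5, 5, 7, 12, 18, 26, 30]


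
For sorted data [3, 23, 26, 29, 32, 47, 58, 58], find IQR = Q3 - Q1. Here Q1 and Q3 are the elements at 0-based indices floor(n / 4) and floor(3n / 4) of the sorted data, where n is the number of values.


The data has n = 8 elements.
Q1 index = floor(8 / 4) = floor(2) = 2; Q3 index = floor(3 * 8 / 4) = floor(6) = 6
Q1 = element at index 2 = 26
Q3 = element at index 6 = 58
IQR = 58 - 26 = 32
Final answer: 32


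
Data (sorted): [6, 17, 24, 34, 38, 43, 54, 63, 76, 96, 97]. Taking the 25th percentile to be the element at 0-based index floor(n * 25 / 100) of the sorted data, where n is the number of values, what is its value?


The dataset has n = 11 elements.
Index = floor(11 * 25 / 100) = floor(275 / 100) = floor(2.75) = 2
Counting from index 0 in the sorted data, the element at index 2 is 24.
Final answer: 24


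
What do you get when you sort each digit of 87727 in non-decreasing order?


The number 87727 has digits: 8, 7, 7, 2, 7
Sorted: 2, 7, 7, 7, 8
Joining the sorted digits gives the result.
Final answer: 27778


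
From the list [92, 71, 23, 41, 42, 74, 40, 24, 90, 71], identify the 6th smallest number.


Sort ascending: [23, 24, 40, 41, 42, 71, 71, 74, 90, 92]
The 6th element (1-indexed) is at index 5.
Value = 71
Final answer: 71


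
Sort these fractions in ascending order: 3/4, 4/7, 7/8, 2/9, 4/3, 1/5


Convert to decimal for comparison:
  3/4 = 0.75
  4/7 = 0.5714
  7/8 = 0.875
  2/9 = 0.2222
  4/3 = 1.3333
  1/5 = 0.2
Decimals in increasing order: 0.2 < 0.2222 < 0.5714 < 0.75 < 0.875 < 1.3333
Writing each back as its fraction gives the sorted order.
Final answer: 1/5, 2/9, 4/7, 3/4, 7/8, 4/3


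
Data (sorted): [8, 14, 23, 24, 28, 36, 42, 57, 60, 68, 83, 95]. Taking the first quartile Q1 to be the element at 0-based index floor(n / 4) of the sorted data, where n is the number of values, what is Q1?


The list has n = 12 elements.
Q1 index = floor(12 / 4) = floor(3) = 3
Counting from index 0 in the sorted data, the element at index 3 is 24.
Final answer: 24


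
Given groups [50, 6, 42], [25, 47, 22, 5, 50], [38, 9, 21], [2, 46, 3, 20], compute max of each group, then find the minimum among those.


Find max of each group:
  Group 1: [50, 6, 42] -> max = 50
  Group 2: [25, 47, 22, 5, 50] -> max = 50
  Group 3: [38, 9, 21] -> max = 38
  Group 4: [2, 46, 3, 20] -> max = 46
Maxes: [50, 50, 38, 46]
Minimum of maxes = 38
Final answer: 38


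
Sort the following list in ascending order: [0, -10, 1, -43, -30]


Original list: [0, -10, 1, -43, -30]
Repeatedly take the smallest remaining element:
  Remaining [0, -10, 1, -43, -30] -> smallest is -43
  Remaining [0, -10, 1, -30] -> smallest is -30
  Remaining [0, -10, 1] -> smallest is -10
  Remaining [0, 1] -> smallest is 0
  Remaining [1] -> smallest is 1
Collecting the picks in order gives the sorted list.
Final answer: [-43, -30, -10, 0, 1]


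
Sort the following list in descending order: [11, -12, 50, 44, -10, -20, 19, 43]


Original list: [11, -12, 50, 44, -10, -20, 19, 43]
Repeatedly take the largest remaining element:
  Remaining [11, -12, 50, 44, -10, -20, 19, 43] -> largest is 50
  Remaining [11, -12, 44, -10, -20, 19, 43] -> largest is 44
  Remaining [11, -12, -10, -20, 19, 43] -> largest is 43
  Remaining [11, -12, -10, -20, 19] -> largest is 19
  Remaining [11, -12, -10, -20] -> largest is 11
  Remaining [-12, -10, -20] -> largest is -10
  Remaining [-12, -20] -> largest is -12
  Remaining [-20] -> largest is -20
Collecting the picks in order gives the descending list.
Final answer: [50, 44, 43, 19, 11, -10, -12, -20]


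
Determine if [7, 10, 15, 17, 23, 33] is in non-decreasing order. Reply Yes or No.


Check consecutive pairs:
  7 <= 10? True
  10 <= 15? True
  15 <= 17? True
  17 <= 23? True
  23 <= 33? True
Every consecutive pair is in order, so the list is non-decreasing.
Final answer: Yes


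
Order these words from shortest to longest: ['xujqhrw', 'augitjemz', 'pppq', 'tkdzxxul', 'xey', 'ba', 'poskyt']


Compute lengths:
  'xujqhrw' has length 7
  'augitjemz' has length 9
  'pppq' has length 4
  'tkdzxxul' has length 8
  'xey' has length 3
  'ba' has length 2
  'poskyt' has length 6
Lengths in increasing order: 2 < 3 < 4 < 6 < 7 < 8 < 9
Listing the words in that order gives the answer.
Final answer: ['ba', 'xey', 'pppq', 'poskyt', 'xujqhrw', 'tkdzxxul', 'augitjemz']


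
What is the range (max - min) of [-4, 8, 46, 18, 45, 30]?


Maximum value: 46
Minimum value: -4
Range = 46 - (-4) = 50
Final answer: 50


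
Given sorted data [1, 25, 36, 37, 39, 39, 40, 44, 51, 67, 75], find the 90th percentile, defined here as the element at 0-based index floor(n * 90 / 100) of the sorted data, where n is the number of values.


The dataset has n = 11 elements.
Index = floor(11 * 90 / 100) = floor(990 / 100) = floor(9.9) = 9
Counting from index 0 in the sorted data, the element at index 9 is 67.
Final answer: 67


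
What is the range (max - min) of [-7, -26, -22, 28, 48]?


Maximum value: 48
Minimum value: -26
Range = 48 - (-26) = 74
Final answer: 74


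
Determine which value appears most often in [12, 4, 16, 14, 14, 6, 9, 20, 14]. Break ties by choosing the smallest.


Count the frequency of each value:
  4 appears 1 time(s)
  6 appears 1 time(s)
  9 appears 1 time(s)
  12 appears 1 time(s)
  14 appears 3 time(s)
  16 appears 1 time(s)
  20 appears 1 time(s)
Maximum frequency is 3.
Only 14 reaches that frequency, so it is the mode.
Final answer: 14


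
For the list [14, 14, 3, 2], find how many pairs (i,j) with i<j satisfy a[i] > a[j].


For each element, count the later elements that are smaller than it:
  14 (index 0): smaller elements after it = [3, 2] -> 2
  14 (index 1): smaller elements after it = [3, 2] -> 2
  3 (index 2): smaller elements after it = [2] -> 1
Total inversions = 2 + 2 + 1 = 5
Final answer: 5


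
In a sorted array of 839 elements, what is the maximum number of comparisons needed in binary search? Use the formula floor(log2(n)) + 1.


Binary search halves the search space each step.
Maximum comparisons = floor(log2(839)) + 1
log2(839) = 9.7125
floor(log2(839)) = 9, so 9 + 1 = 10
Final answer: 10


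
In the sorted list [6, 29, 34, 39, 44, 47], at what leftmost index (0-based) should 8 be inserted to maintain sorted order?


List is sorted: [6, 29, 34, 39, 44, 47]
We need the leftmost position where 8 can be inserted, i.e. the first index whose element is >= 8 (or the end of the list if none is).
Binary search with low=0, high=6 (0-based indices):
  low=0, high=6, mid=3: a[3]=39 >= 8, so high = 3
  low=0, high=3, mid=1: a[1]=29 >= 8, so high = 1
  low=0, high=1, mid=0: a[0]=6 < 8, so low = 1
Now low = high = 1, so the insertion index is 1.
Final answer: 1


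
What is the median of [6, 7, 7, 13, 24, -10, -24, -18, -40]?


First, sort the list: [-40, -24, -18, -10, 6, 7, 7, 13, 24]
The list has 9 elements (odd count).
The middle index is 4 (0-based), and the element there is 6.
Final answer: 6


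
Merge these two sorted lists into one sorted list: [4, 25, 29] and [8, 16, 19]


List A: [4, 25, 29]
List B: [8, 16, 19]
Repeatedly compare the front elements and take the smaller:
  4 vs 8 -> take 4
  25 vs 8 -> take 8
  25 vs 16 -> take 16
  25 vs 19 -> take 19
  B is exhausted; append the rest of A: [25, 29]
Final answer: [4, 8, 16, 19, 25, 29]


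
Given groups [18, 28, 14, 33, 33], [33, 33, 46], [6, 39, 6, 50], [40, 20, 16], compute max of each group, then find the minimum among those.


Find max of each group:
  Group 1: [18, 28, 14, 33, 33] -> max = 33
  Group 2: [33, 33, 46] -> max = 46
  Group 3: [6, 39, 6, 50] -> max = 50
  Group 4: [40, 20, 16] -> max = 40
Maxes: [33, 46, 50, 40]
Minimum of maxes = 33
Final answer: 33


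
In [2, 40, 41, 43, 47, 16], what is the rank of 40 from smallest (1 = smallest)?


Sort ascending: [2, 16, 40, 41, 43, 47]
Find 40 in the sorted list.
40 is at position 3 (1-indexed).
Final answer: 3


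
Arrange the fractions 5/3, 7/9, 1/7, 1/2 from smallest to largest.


Convert to decimal for comparison:
  5/3 = 1.6667
  7/9 = 0.7778
  1/7 = 0.1429
  1/2 = 0.5
Decimals in increasing order: 0.1429 < 0.5 < 0.7778 < 1.6667
Writing each back as its fraction gives the sorted order.
Final answer: 1/7, 1/2, 7/9, 5/3


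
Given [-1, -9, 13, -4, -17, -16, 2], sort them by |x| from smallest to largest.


Compute absolute values:
  |-1| = 1
  |-9| = 9
  |13| = 13
  |-4| = 4
  |-17| = 17
  |-16| = 16
  |2| = 2
Absolute values in increasing order: 1 < 2 < 4 < 9 < 13 < 16 < 17
Listing the original numbers in that order gives the answer.
Final answer: [-1, 2, -4, -9, 13, -16, -17]


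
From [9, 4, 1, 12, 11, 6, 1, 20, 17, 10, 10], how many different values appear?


List all unique values:
Distinct values: [1, 4, 6, 9, 10, 11, 12, 17, 20]
Count = 9
Final answer: 9


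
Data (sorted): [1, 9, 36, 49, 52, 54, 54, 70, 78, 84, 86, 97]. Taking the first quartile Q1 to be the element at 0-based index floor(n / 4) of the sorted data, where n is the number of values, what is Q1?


The list has n = 12 elements.
Q1 index = floor(12 / 4) = floor(3) = 3
Counting from index 0 in the sorted data, the element at index 3 is 49.
Final answer: 49


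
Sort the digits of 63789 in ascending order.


The number 63789 has digits: 6, 3, 7, 8, 9
Sorted: 3, 6, 7, 8, 9
Joining the sorted digits gives the result.
Final answer: 36789


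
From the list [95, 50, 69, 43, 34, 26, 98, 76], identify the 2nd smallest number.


Sort ascending: [26, 34, 43, 50, 69, 76, 95, 98]
The 2nd element (1-indexed) is at index 1.
Value = 34
Final answer: 34


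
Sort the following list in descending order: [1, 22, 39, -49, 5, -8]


Original list: [1, 22, 39, -49, 5, -8]
Repeatedly take the largest remaining element:
  Remaining [1, 22, 39, -49, 5, -8] -> largest is 39
  Remaining [1, 22, -49, 5, -8] -> largest is 22
  Remaining [1, -49, 5, -8] -> largest is 5
  Remaining [1, -49, -8] -> largest is 1
  Remaining [-49, -8] -> largest is -8
  Remaining [-49] -> largest is -49
Collecting the picks in order gives the descending list.
Final answer: [39, 22, 5, 1, -8, -49]


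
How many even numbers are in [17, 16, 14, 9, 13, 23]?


Check each element:
  17 is odd
  16 is even
  14 is even
  9 is odd
  13 is odd
  23 is odd
Evens: [16, 14]
Count of evens = 2
Final answer: 2


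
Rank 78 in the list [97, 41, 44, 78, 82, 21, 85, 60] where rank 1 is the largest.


Sort descending: [97, 85, 82, 78, 60, 44, 41, 21]
Find 78 in the sorted list.
78 is at position 4.
Final answer: 4


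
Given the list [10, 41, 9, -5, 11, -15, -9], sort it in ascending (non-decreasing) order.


Original list: [10, 41, 9, -5, 11, -15, -9]
Repeatedly take the smallest remaining element:
  Remaining [10, 41, 9, -5, 11, -15, -9] -> smallest is -15
  Remaining [10, 41, 9, -5, 11, -9] -> smallest is -9
  Remaining [10, 41, 9, -5, 11] -> smallest is -5
  Remaining [10, 41, 9, 11] -> smallest is 9
  Remaining [10, 41, 11] -> smallest is 10
  Remaining [41, 11] -> smallest is 11
  Remaining [41] -> smallest is 41
Collecting the picks in order gives the sorted list.
Final answer: [-15, -9, -5, 9, 10, 11, 41]


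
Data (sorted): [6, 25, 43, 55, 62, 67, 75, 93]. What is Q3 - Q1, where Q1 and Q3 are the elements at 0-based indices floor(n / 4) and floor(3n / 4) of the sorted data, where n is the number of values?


The data has n = 8 elements.
Q1 index = floor(8 / 4) = floor(2) = 2; Q3 index = floor(3 * 8 / 4) = floor(6) = 6
Q1 = element at index 2 = 43
Q3 = element at index 6 = 75
IQR = 75 - 43 = 32
Final answer: 32


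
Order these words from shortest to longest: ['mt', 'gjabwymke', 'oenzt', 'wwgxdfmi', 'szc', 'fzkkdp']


Compute lengths:
  'mt' has length 2
  'gjabwymke' has length 9
  'oenzt' has length 5
  'wwgxdfmi' has length 8
  'szc' has length 3
  'fzkkdp' has length 6
Lengths in increasing order: 2 < 3 < 5 < 6 < 8 < 9
Listing the words in that order gives the answer.
Final answer: ['mt', 'szc', 'oenzt', 'fzkkdp', 'wwgxdfmi', 'gjabwymke']


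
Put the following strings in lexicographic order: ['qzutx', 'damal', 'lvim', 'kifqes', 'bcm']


Compare strings character by character (the first differing letter decides):
  'bcm' < 'damal' since 'b' < 'd' at position 1
  'damal' < 'kifqes' since 'd' < 'k' at position 1
  'kifqes' < 'lvim' since 'k' < 'l' at position 1
  'lvim' < 'qzutx' since 'l' < 'q' at position 1
Chaining these comparisons gives the alphabetical order.
Final answer: ['bcm', 'damal', 'kifqes', 'lvim', 'qzutx']


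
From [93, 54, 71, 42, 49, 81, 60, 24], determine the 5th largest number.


Sort descending: [93, 81, 71, 60, 54, 49, 42, 24]
The 5th element (1-indexed) is at index 4.
Value = 54
Final answer: 54


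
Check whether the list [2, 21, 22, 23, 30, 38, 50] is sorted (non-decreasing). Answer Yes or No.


Check consecutive pairs:
  2 <= 21? True
  21 <= 22? True
  22 <= 23? True
  23 <= 30? True
  30 <= 38? True
  38 <= 50? True
Every consecutive pair is in order, so the list is non-decreasing.
Final answer: Yes


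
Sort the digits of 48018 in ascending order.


The number 48018 has digits: 4, 8, 0, 1, 8
Sorted: 0, 1, 4, 8, 8
Joining the sorted digits gives the result.
Final answer: 01488


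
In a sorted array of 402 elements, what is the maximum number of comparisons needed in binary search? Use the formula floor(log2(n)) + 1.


Binary search halves the search space each step.
Maximum comparisons = floor(log2(402)) + 1
log2(402) = 8.6511
floor(log2(402)) = 8, so 8 + 1 = 9
Final answer: 9


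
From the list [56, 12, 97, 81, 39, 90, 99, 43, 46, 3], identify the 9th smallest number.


Sort ascending: [3, 12, 39, 43, 46, 56, 81, 90, 97, 99]
The 9th element (1-indexed) is at index 8.
Value = 97
Final answer: 97


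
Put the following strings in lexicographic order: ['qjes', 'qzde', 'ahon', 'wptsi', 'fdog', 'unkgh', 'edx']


Compare strings character by character (the first differing letter decides):
  'ahon' < 'edx' since 'a' < 'e' at position 1
  'edx' < 'fdog' since 'e' < 'f' at position 1
  'fdog' < 'qjes' since 'f' < 'q' at position 1
  'qjes' < 'qzde' since 'j' < 'z' at position 2
  'qzde' < 'unkgh' since 'q' < 'u' at position 1
  'unkgh' < 'wptsi' since 'u' < 'w' at position 1
Chaining these comparisons gives the alphabetical order.
Final answer: ['ahon', 'edx', 'fdog', 'qjes', 'qzde', 'unkgh', 'wptsi']


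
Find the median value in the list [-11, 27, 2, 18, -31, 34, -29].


First, sort the list: [-31, -29, -11, 2, 18, 27, 34]
The list has 7 elements (odd count).
The middle index is 3 (0-based), and the element there is 2.
Final answer: 2


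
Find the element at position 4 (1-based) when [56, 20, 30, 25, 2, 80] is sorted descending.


Sort descending: [80, 56, 30, 25, 20, 2]
The 4th element (1-indexed) is at index 3.
Value = 25
Final answer: 25


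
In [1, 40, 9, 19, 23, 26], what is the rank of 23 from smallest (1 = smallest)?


Sort ascending: [1, 9, 19, 23, 26, 40]
Find 23 in the sorted list.
23 is at position 4 (1-indexed).
Final answer: 4


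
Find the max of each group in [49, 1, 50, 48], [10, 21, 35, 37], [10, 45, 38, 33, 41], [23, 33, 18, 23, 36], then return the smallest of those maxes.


Find max of each group:
  Group 1: [49, 1, 50, 48] -> max = 50
  Group 2: [10, 21, 35, 37] -> max = 37
  Group 3: [10, 45, 38, 33, 41] -> max = 45
  Group 4: [23, 33, 18, 23, 36] -> max = 36
Maxes: [50, 37, 45, 36]
Minimum of maxes = 36
Final answer: 36


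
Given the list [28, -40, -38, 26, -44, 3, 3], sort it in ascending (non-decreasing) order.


Original list: [28, -40, -38, 26, -44, 3, 3]
Repeatedly take the smallest remaining element:
  Remaining [28, -40, -38, 26, -44, 3, 3] -> smallest is -44
  Remaining [28, -40, -38, 26, 3, 3] -> smallest is -40
  Remaining [28, -38, 26, 3, 3] -> smallest is -38
  Remaining [28, 26, 3, 3] -> smallest is 3
  Remaining [28, 26, 3] -> smallest is 3
  Remaining [28, 26] -> smallest is 26
  Remaining [28] -> smallest is 28
Collecting the picks in order gives the sorted list.
Final answer: [-44, -40, -38, 3, 3, 26, 28]


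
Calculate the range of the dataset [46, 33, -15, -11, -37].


Maximum value: 46
Minimum value: -37
Range = 46 - (-37) = 83
Final answer: 83


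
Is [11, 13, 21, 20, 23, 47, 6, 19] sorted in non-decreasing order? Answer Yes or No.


Check consecutive pairs:
  11 <= 13? True
  13 <= 21? True
  21 <= 20? False
  20 <= 23? True
  23 <= 47? True
  47 <= 6? False
  6 <= 19? True
2 consecutive pair(s) are out of order, so the list is not sorted.
Final answer: No


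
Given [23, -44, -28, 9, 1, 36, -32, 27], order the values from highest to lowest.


Original list: [23, -44, -28, 9, 1, 36, -32, 27]
Repeatedly take the largest remaining element:
  Remaining [23, -44, -28, 9, 1, 36, -32, 27] -> largest is 36
  Remaining [23, -44, -28, 9, 1, -32, 27] -> largest is 27
  Remaining [23, -44, -28, 9, 1, -32] -> largest is 23
  Remaining [-44, -28, 9, 1, -32] -> largest is 9
  Remaining [-44, -28, 1, -32] -> largest is 1
  Remaining [-44, -28, -32] -> largest is -28
  Remaining [-44, -32] -> largest is -32
  Remaining [-44] -> largest is -44
Collecting the picks in order gives the descending list.
Final answer: [36, 27, 23, 9, 1, -28, -32, -44]


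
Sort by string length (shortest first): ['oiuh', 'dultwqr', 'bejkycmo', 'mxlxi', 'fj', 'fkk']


Compute lengths:
  'oiuh' has length 4
  'dultwqr' has length 7
  'bejkycmo' has length 8
  'mxlxi' has length 5
  'fj' has length 2
  'fkk' has length 3
Lengths in increasing order: 2 < 3 < 4 < 5 < 7 < 8
Listing the words in that order gives the answer.
Final answer: ['fj', 'fkk', 'oiuh', 'mxlxi', 'dultwqr', 'bejkycmo']


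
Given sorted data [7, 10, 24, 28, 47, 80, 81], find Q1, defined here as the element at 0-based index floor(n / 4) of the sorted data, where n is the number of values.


The list has n = 7 elements.
Q1 index = floor(7 / 4) = floor(1.75) = 1
Counting from index 0 in the sorted data, the element at index 1 is 10.
Final answer: 10


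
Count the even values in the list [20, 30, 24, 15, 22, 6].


Check each element:
  20 is even
  30 is even
  24 is even
  15 is odd
  22 is even
  6 is even
Evens: [20, 30, 24, 22, 6]
Count of evens = 5
Final answer: 5


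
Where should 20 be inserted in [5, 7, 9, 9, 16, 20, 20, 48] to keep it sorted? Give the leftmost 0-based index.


List is sorted: [5, 7, 9, 9, 16, 20, 20, 48]
We need the leftmost position where 20 can be inserted, i.e. the first index whose element is >= 20 (or the end of the list if none is).
Binary search with low=0, high=8 (0-based indices):
  low=0, high=8, mid=4: a[4]=16 < 20, so low = 5
  low=5, high=8, mid=6: a[6]=20 >= 20, so high = 6
  low=5, high=6, mid=5: a[5]=20 >= 20, so high = 5
Now low = high = 5, so the insertion index is 5.
Final answer: 5


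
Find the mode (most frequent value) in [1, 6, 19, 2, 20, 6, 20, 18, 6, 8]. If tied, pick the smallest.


Count the frequency of each value:
  1 appears 1 time(s)
  2 appears 1 time(s)
  6 appears 3 time(s)
  8 appears 1 time(s)
  18 appears 1 time(s)
  19 appears 1 time(s)
  20 appears 2 time(s)
Maximum frequency is 3.
Only 6 reaches that frequency, so it is the mode.
Final answer: 6


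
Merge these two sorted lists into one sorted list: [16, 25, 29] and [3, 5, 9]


List A: [16, 25, 29]
List B: [3, 5, 9]
Repeatedly compare the front elements and take the smaller:
  16 vs 3 -> take 3
  16 vs 5 -> take 5
  16 vs 9 -> take 9
  B is exhausted; append the rest of A: [16, 25, 29]
Final answer: [3, 5, 9, 16, 25, 29]


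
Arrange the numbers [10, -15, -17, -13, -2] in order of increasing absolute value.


Compute absolute values:
  |10| = 10
  |-15| = 15
  |-17| = 17
  |-13| = 13
  |-2| = 2
Absolute values in increasing order: 2 < 10 < 13 < 15 < 17
Listing the original numbers in that order gives the answer.
Final answer: [-2, 10, -13, -15, -17]


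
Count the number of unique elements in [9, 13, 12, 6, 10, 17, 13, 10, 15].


List all unique values:
Distinct values: [6, 9, 10, 12, 13, 15, 17]
Count = 7
Final answer: 7


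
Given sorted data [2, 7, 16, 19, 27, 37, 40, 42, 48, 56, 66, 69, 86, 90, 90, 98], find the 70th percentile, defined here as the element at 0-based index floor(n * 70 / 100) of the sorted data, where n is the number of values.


The dataset has n = 16 elements.
Index = floor(16 * 70 / 100) = floor(1120 / 100) = floor(11.2) = 11
Counting from index 0 in the sorted data, the element at index 11 is 69.
Final answer: 69


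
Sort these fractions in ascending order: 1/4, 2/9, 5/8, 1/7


Convert to decimal for comparison:
  1/4 = 0.25
  2/9 = 0.2222
  5/8 = 0.625
  1/7 = 0.1429
Decimals in increasing order: 0.1429 < 0.2222 < 0.25 < 0.625
Writing each back as its fraction gives the sorted order.
Final answer: 1/7, 2/9, 1/4, 5/8


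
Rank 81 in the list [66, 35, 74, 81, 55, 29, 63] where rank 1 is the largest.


Sort descending: [81, 74, 66, 63, 55, 35, 29]
Find 81 in the sorted list.
81 is at position 1.
Final answer: 1


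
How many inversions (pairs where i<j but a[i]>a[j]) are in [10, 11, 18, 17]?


For each element, count the later elements that are smaller than it:
  10 (index 0): smaller elements after it = [] -> 0
  11 (index 1): smaller elements after it = [] -> 0
  18 (index 2): smaller elements after it = [17] -> 1
Total inversions = 0 + 0 + 1 = 1
Final answer: 1


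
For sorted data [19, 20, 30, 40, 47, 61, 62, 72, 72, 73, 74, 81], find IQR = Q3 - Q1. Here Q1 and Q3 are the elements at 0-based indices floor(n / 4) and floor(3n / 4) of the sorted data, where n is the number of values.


The data has n = 12 elements.
Q1 index = floor(12 / 4) = floor(3) = 3; Q3 index = floor(3 * 12 / 4) = floor(9) = 9
Q1 = element at index 3 = 40
Q3 = element at index 9 = 73
IQR = 73 - 40 = 33
Final answer: 33


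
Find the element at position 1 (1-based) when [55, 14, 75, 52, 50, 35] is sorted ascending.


Sort ascending: [14, 35, 50, 52, 55, 75]
The 1st element (1-indexed) is at index 0.
Value = 14
Final answer: 14


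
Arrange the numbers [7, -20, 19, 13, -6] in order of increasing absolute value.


Compute absolute values:
  |7| = 7
  |-20| = 20
  |19| = 19
  |13| = 13
  |-6| = 6
Absolute values in increasing order: 6 < 7 < 13 < 19 < 20
Listing the original numbers in that order gives the answer.
Final answer: [-6, 7, 13, 19, -20]


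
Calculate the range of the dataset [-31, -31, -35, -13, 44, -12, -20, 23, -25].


Maximum value: 44
Minimum value: -35
Range = 44 - (-35) = 79
Final answer: 79


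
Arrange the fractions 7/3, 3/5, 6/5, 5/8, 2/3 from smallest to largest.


Convert to decimal for comparison:
  7/3 = 2.3333
  3/5 = 0.6
  6/5 = 1.2
  5/8 = 0.625
  2/3 = 0.6667
Decimals in increasing order: 0.6 < 0.625 < 0.6667 < 1.2 < 2.3333
Writing each back as its fraction gives the sorted order.
Final answer: 3/5, 5/8, 2/3, 6/5, 7/3


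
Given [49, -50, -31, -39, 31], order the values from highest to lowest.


Original list: [49, -50, -31, -39, 31]
Repeatedly take the largest remaining element:
  Remaining [49, -50, -31, -39, 31] -> largest is 49
  Remaining [-50, -31, -39, 31] -> largest is 31
  Remaining [-50, -31, -39] -> largest is -31
  Remaining [-50, -39] -> largest is -39
  Remaining [-50] -> largest is -50
Collecting the picks in order gives the descending list.
Final answer: [49, 31, -31, -39, -50]


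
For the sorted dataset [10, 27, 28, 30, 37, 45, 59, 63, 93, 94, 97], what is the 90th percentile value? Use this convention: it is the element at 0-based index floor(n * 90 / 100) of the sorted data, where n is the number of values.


The dataset has n = 11 elements.
Index = floor(11 * 90 / 100) = floor(990 / 100) = floor(9.9) = 9
Counting from index 0 in the sorted data, the element at index 9 is 94.
Final answer: 94


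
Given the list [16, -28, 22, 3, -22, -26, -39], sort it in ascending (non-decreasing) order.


Original list: [16, -28, 22, 3, -22, -26, -39]
Repeatedly take the smallest remaining element:
  Remaining [16, -28, 22, 3, -22, -26, -39] -> smallest is -39
  Remaining [16, -28, 22, 3, -22, -26] -> smallest is -28
  Remaining [16, 22, 3, -22, -26] -> smallest is -26
  Remaining [16, 22, 3, -22] -> smallest is -22
  Remaining [16, 22, 3] -> smallest is 3
  Remaining [16, 22] -> smallest is 16
  Remaining [22] -> smallest is 22
Collecting the picks in order gives the sorted list.
Final answer: [-39, -28, -26, -22, 3, 16, 22]


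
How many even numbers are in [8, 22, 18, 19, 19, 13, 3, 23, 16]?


Check each element:
  8 is even
  22 is even
  18 is even
  19 is odd
  19 is odd
  13 is odd
  3 is odd
  23 is odd
  16 is even
Evens: [8, 22, 18, 16]
Count of evens = 4
Final answer: 4


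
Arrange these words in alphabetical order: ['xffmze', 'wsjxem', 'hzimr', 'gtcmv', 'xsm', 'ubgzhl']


Compare strings character by character (the first differing letter decides):
  'gtcmv' < 'hzimr' since 'g' < 'h' at position 1
  'hzimr' < 'ubgzhl' since 'h' < 'u' at position 1
  'ubgzhl' < 'wsjxem' since 'u' < 'w' at position 1
  'wsjxem' < 'xffmze' since 'w' < 'x' at position 1
  'xffmze' < 'xsm' since 'f' < 's' at position 2
Chaining these comparisons gives the alphabetical order.
Final answer: ['gtcmv', 'hzimr', 'ubgzhl', 'wsjxem', 'xffmze', 'xsm']


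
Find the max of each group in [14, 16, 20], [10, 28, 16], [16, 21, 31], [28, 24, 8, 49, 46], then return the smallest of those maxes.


Find max of each group:
  Group 1: [14, 16, 20] -> max = 20
  Group 2: [10, 28, 16] -> max = 28
  Group 3: [16, 21, 31] -> max = 31
  Group 4: [28, 24, 8, 49, 46] -> max = 49
Maxes: [20, 28, 31, 49]
Minimum of maxes = 20
Final answer: 20


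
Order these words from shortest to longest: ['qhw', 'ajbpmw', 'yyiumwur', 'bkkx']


Compute lengths:
  'qhw' has length 3
  'ajbpmw' has length 6
  'yyiumwur' has length 8
  'bkkx' has length 4
Lengths in increasing order: 3 < 4 < 6 < 8
Listing the words in that order gives the answer.
Final answer: ['qhw', 'bkkx', 'ajbpmw', 'yyiumwur']


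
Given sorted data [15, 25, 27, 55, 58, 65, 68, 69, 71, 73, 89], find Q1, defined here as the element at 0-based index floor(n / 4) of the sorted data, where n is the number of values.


The list has n = 11 elements.
Q1 index = floor(11 / 4) = floor(2.75) = 2
Counting from index 0 in the sorted data, the element at index 2 is 27.
Final answer: 27


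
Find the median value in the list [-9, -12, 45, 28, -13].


First, sort the list: [-13, -12, -9, 28, 45]
The list has 5 elements (odd count).
The middle index is 2 (0-based), and the element there is -9.
Final answer: -9


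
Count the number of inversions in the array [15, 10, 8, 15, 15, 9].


For each element, count the later elements that are smaller than it:
  15 (index 0): smaller elements after it = [10, 8, 9] -> 3
  10 (index 1): smaller elements after it = [8, 9] -> 2
  8 (index 2): smaller elements after it = [] -> 0
  15 (index 3): smaller elements after it = [9] -> 1
  15 (index 4): smaller elements after it = [9] -> 1
Total inversions = 3 + 2 + 0 + 1 + 1 = 7
Final answer: 7


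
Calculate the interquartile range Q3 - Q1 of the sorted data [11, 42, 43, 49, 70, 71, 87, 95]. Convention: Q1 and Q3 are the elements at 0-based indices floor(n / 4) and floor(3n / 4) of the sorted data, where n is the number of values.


The data has n = 8 elements.
Q1 index = floor(8 / 4) = floor(2) = 2; Q3 index = floor(3 * 8 / 4) = floor(6) = 6
Q1 = element at index 2 = 43
Q3 = element at index 6 = 87
IQR = 87 - 43 = 44
Final answer: 44


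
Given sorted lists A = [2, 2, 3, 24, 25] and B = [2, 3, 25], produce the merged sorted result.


List A: [2, 2, 3, 24, 25]
List B: [2, 3, 25]
Repeatedly compare the front elements and take the smaller:
  2 vs 2 -> take 2
  2 vs 2 -> take 2
  3 vs 2 -> take 2
  3 vs 3 -> take 3
  24 vs 3 -> take 3
  24 vs 25 -> take 24
  25 vs 25 -> take 25
  A is exhausted; append the rest of B: [25]
Final answer: [2, 2, 2, 3, 3, 24, 25, 25]


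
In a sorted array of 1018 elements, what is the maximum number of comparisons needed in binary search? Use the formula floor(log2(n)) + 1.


Binary search halves the search space each step.
Maximum comparisons = floor(log2(1018)) + 1
log2(1018) = 9.9915
floor(log2(1018)) = 9, so 9 + 1 = 10
Final answer: 10


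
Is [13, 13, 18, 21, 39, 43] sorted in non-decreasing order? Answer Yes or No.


Check consecutive pairs:
  13 <= 13? True
  13 <= 18? True
  18 <= 21? True
  21 <= 39? True
  39 <= 43? True
Every consecutive pair is in order, so the list is non-decreasing.
Final answer: Yes


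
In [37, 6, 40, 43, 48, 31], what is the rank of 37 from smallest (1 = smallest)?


Sort ascending: [6, 31, 37, 40, 43, 48]
Find 37 in the sorted list.
37 is at position 3 (1-indexed).
Final answer: 3


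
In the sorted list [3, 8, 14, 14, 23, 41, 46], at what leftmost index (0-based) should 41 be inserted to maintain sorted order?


List is sorted: [3, 8, 14, 14, 23, 41, 46]
We need the leftmost position where 41 can be inserted, i.e. the first index whose element is >= 41 (or the end of the list if none is).
Binary search with low=0, high=7 (0-based indices):
  low=0, high=7, mid=3: a[3]=14 < 41, so low = 4
  low=4, high=7, mid=5: a[5]=41 >= 41, so high = 5
  low=4, high=5, mid=4: a[4]=23 < 41, so low = 5
Now low = high = 5, so the insertion index is 5.
Final answer: 5


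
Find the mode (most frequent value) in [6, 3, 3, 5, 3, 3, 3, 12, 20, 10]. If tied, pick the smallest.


Count the frequency of each value:
  3 appears 5 time(s)
  5 appears 1 time(s)
  6 appears 1 time(s)
  10 appears 1 time(s)
  12 appears 1 time(s)
  20 appears 1 time(s)
Maximum frequency is 5.
Only 3 reaches that frequency, so it is the mode.
Final answer: 3


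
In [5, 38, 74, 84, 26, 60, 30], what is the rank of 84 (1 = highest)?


Sort descending: [84, 74, 60, 38, 30, 26, 5]
Find 84 in the sorted list.
84 is at position 1.
Final answer: 1


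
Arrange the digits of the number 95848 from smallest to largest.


The number 95848 has digits: 9, 5, 8, 4, 8
Sorted: 4, 5, 8, 8, 9
Joining the sorted digits gives the result.
Final answer: 45889


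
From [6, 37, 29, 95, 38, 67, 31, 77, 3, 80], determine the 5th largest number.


Sort descending: [95, 80, 77, 67, 38, 37, 31, 29, 6, 3]
The 5th element (1-indexed) is at index 4.
Value = 38
Final answer: 38


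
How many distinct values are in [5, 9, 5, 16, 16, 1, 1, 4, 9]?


List all unique values:
Distinct values: [1, 4, 5, 9, 16]
Count = 5
Final answer: 5


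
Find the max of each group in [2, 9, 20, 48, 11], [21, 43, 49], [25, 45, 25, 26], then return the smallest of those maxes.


Find max of each group:
  Group 1: [2, 9, 20, 48, 11] -> max = 48
  Group 2: [21, 43, 49] -> max = 49
  Group 3: [25, 45, 25, 26] -> max = 45
Maxes: [48, 49, 45]
Minimum of maxes = 45
Final answer: 45


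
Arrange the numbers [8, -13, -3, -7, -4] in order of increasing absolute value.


Compute absolute values:
  |8| = 8
  |-13| = 13
  |-3| = 3
  |-7| = 7
  |-4| = 4
Absolute values in increasing order: 3 < 4 < 7 < 8 < 13
Listing the original numbers in that order gives the answer.
Final answer: [-3, -4, -7, 8, -13]


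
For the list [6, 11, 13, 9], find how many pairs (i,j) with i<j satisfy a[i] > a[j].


For each element, count the later elements that are smaller than it:
  6 (index 0): smaller elements after it = [] -> 0
  11 (index 1): smaller elements after it = [9] -> 1
  13 (index 2): smaller elements after it = [9] -> 1
Total inversions = 0 + 1 + 1 = 2
Final answer: 2


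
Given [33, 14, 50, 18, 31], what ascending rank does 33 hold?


Sort ascending: [14, 18, 31, 33, 50]
Find 33 in the sorted list.
33 is at position 4 (1-indexed).
Final answer: 4


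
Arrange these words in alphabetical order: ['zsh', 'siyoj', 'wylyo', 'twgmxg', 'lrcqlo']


Compare strings character by character (the first differing letter decides):
  'lrcqlo' < 'siyoj' since 'l' < 's' at position 1
  'siyoj' < 'twgmxg' since 's' < 't' at position 1
  'twgmxg' < 'wylyo' since 't' < 'w' at position 1
  'wylyo' < 'zsh' since 'w' < 'z' at position 1
Chaining these comparisons gives the alphabetical order.
Final answer: ['lrcqlo', 'siyoj', 'twgmxg', 'wylyo', 'zsh']


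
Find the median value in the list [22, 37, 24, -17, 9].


First, sort the list: [-17, 9, 22, 24, 37]
The list has 5 elements (odd count).
The middle index is 2 (0-based), and the element there is 22.
Final answer: 22


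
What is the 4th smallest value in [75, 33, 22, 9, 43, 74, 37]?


Sort ascending: [9, 22, 33, 37, 43, 74, 75]
The 4th element (1-indexed) is at index 3.
Value = 37
Final answer: 37


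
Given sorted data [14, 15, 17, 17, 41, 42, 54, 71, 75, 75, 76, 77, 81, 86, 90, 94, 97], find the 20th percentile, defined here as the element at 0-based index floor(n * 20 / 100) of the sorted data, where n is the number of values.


The dataset has n = 17 elements.
Index = floor(17 * 20 / 100) = floor(340 / 100) = floor(3.4) = 3
Counting from index 0 in the sorted data, the element at index 3 is 17.
Final answer: 17


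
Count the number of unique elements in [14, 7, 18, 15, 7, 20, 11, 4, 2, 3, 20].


List all unique values:
Distinct values: [2, 3, 4, 7, 11, 14, 15, 18, 20]
Count = 9
Final answer: 9


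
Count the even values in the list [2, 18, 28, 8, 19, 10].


Check each element:
  2 is even
  18 is even
  28 is even
  8 is even
  19 is odd
  10 is even
Evens: [2, 18, 28, 8, 10]
Count of evens = 5
Final answer: 5


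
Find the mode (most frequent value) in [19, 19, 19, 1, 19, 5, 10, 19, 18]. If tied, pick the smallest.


Count the frequency of each value:
  1 appears 1 time(s)
  5 appears 1 time(s)
  10 appears 1 time(s)
  18 appears 1 time(s)
  19 appears 5 time(s)
Maximum frequency is 5.
Only 19 reaches that frequency, so it is the mode.
Final answer: 19


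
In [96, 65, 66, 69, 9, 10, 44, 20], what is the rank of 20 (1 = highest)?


Sort descending: [96, 69, 66, 65, 44, 20, 10, 9]
Find 20 in the sorted list.
20 is at position 6.
Final answer: 6


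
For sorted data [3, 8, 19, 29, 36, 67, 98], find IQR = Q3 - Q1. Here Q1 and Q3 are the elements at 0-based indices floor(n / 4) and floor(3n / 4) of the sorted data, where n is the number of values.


The data has n = 7 elements.
Q1 index = floor(7 / 4) = floor(1.75) = 1; Q3 index = floor(3 * 7 / 4) = floor(5.25) = 5
Q1 = element at index 1 = 8
Q3 = element at index 5 = 67
IQR = 67 - 8 = 59
Final answer: 59


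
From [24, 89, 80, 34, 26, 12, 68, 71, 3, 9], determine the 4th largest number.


Sort descending: [89, 80, 71, 68, 34, 26, 24, 12, 9, 3]
The 4th element (1-indexed) is at index 3.
Value = 68
Final answer: 68
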